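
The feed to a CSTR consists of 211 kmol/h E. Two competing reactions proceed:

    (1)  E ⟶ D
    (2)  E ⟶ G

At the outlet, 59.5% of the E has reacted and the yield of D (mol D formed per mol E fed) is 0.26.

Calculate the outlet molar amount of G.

70.7 kmol/h

Yield of D: 1ξ₁ / 211 = 0.26 → ξ₁ = 54.86 kmol/h.
Conversion of E: 1ξ₁ + 1ξ₂ = 0.595 × 211 = 125.5 → ξ₂ = 70.68 kmol/h.
Outlet amounts (n = n₀ + Σ ν·ξ):
  E: 211 − 1(54.86) − 1(70.68) = 85.46
  D: 0 + 1(54.86) = 54.86
  G: 0 + 1(70.68) = 70.68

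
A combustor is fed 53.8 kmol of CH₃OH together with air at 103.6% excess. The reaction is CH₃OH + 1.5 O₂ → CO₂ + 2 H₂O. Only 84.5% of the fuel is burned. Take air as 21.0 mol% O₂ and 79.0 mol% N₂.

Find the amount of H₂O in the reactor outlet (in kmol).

90.9 kmol

Stoichiometric O₂ = 1.5 × 53.8 = 80.7 kmol; O₂ fed = 80.7 × 2.036 = 164.3 kmol.
N₂ fed = 164.3 × 79/21 = 618.1 kmol.
Fuel reacted = 0.845 × 53.8 → ξ = 45.46 kmol.
Outlet (n = n₀ + ν ξ):
  CH₃OH: 53.8 − 1(45.46) = 8.339
  O₂: 164.3 − 1.5(45.46) = 96.11
  N₂: 618.1 (inert)
  CO₂: 0 + 1(45.46) = 45.46
  H₂O: 0 + 2(45.46) = 90.92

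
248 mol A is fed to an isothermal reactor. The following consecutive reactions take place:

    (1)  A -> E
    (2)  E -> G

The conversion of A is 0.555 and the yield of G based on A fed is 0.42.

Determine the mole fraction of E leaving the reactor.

0.135

Conversion of A: A consumed = 1ξ₁ = 0.555 × 248 → ξ₁ = 137.6 mol.
Yield of G: 1ξ₂ / 248 = 0.42 → ξ₂ = 104.2 mol.
Outlet amounts (n = n₀ + Σ ν·ξ):
  A: 248 − 1(137.6) = 110.4
  E: 0 + 1(137.6) − 1(104.2) = 33.48
  G: 0 + 1(104.2) = 104.2
Total out = 248 mol; y_E = 33.48 / 248 = 0.135.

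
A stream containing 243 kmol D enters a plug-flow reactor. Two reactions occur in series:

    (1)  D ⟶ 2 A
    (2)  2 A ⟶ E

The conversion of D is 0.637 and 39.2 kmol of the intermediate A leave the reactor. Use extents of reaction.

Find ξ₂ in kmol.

Conversion of D: D consumed = 1ξ₁ = 0.637 × 243 → ξ₁ = 154.8 kmol.
A balance: n_A = 0 + 2ξ₁ − 2ξ₂ = 39.2 → ξ₂ = (2·154.8 − 39.2)/2 = 135.2 kmol.
Outlet amounts (n = n₀ + Σ ν·ξ):
  D: 243 − 1(154.8) = 88.21
  A: 0 + 2(154.8) − 2(135.2) = 39.2
  E: 0 + 1(135.2) = 135.2

ξ₂ = 135 kmol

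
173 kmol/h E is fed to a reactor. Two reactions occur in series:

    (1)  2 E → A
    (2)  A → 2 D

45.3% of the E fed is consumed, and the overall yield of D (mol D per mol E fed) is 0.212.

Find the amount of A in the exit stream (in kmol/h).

Conversion of E: E consumed = 2ξ₁ = 0.453 × 173 → ξ₁ = 39.18 kmol/h.
Yield of D: 2ξ₂ / 173 = 0.212 → ξ₂ = 18.34 kmol/h.
Outlet amounts (n = n₀ + Σ ν·ξ):
  E: 173 − 2(39.18) = 94.63
  A: 0 + 1(39.18) − 1(18.34) = 20.85
  D: 0 + 2(18.34) = 36.68

20.8 kmol/h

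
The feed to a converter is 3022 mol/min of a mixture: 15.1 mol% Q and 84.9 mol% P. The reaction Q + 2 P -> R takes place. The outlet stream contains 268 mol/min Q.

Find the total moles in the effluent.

2650 mol/min

For Q: n = n₀ − 1ξ → 268 = 456.3 − 1ξ, giving ξ = 188.3 mol/min.
Outlet amounts (n = n₀ + ν ξ):
  Q: 456.3 − 1(188.3) = 268
  P: 2566 − 2(188.3) = 2189
  R: 0 + 1(188.3) = 188.3
Total out = 268 + 2189 + 188.3 = 2645 mol/min.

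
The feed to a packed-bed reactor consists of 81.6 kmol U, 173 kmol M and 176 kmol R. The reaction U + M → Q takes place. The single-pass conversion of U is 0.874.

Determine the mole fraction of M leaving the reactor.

0.283

U reacted = 0.874 × 81.6 = 71.32 kmol; ν_U = −1, so ξ = 71.32/1 = 71.32 kmol.
Outlet amounts (n = n₀ + ν ξ):
  U: 81.6 − 1(71.32) = 10.28
  M: 173 − 1(71.32) = 101.7
  Q: 0 + 1(71.32) = 71.32
  R: 176 (inert)
Total out = 359.3 kmol; y_M = 101.7 / 359.3 = 0.283.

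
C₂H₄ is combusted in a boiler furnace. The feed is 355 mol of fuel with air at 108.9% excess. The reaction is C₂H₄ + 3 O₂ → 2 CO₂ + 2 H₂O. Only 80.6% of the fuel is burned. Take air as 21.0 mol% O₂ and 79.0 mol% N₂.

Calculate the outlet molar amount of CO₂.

Stoichiometric O₂ = 3 × 355 = 1065 mol; O₂ fed = 1065 × 2.089 = 2225 mol.
N₂ fed = 2225 × 79/21 = 8369 mol.
Fuel reacted = 0.806 × 355 → ξ = 286.1 mol.
Outlet (n = n₀ + ν ξ):
  C₂H₄: 355 − 1(286.1) = 68.87
  O₂: 2225 − 3(286.1) = 1366
  N₂: 8369 (inert)
  CO₂: 0 + 2(286.1) = 572.3
  H₂O: 0 + 2(286.1) = 572.3

572 mol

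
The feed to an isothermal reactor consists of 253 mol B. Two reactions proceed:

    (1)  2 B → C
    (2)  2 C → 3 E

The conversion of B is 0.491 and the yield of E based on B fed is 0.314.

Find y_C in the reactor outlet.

Conversion of B: B consumed = 2ξ₁ = 0.491 × 253 → ξ₁ = 62.11 mol.
Yield of E: 3ξ₂ / 253 = 0.314 → ξ₂ = 26.48 mol.
Outlet amounts (n = n₀ + Σ ν·ξ):
  B: 253 − 2(62.11) = 128.8
  C: 0 + 1(62.11) − 2(26.48) = 9.15
  E: 0 + 3(26.48) = 79.44
Total out = 217.4 mol; y_C = 9.15 / 217.4 = 0.0421.

0.0421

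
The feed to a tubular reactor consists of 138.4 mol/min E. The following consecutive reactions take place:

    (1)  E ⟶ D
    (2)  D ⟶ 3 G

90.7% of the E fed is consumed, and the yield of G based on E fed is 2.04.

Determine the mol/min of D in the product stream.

31.4 mol/min

Conversion of E: E consumed = 1ξ₁ = 0.907 × 138.4 → ξ₁ = 125.5 mol/min.
Yield of G: 3ξ₂ / 138.4 = 2.04 → ξ₂ = 94.11 mol/min.
Outlet amounts (n = n₀ + Σ ν·ξ):
  E: 138.4 − 1(125.5) = 12.87
  D: 0 + 1(125.5) − 1(94.11) = 31.42
  G: 0 + 3(94.11) = 282.3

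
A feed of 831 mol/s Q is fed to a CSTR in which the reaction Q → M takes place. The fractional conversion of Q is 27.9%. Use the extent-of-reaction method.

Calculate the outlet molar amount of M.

232 mol/s

Q reacted = 0.279 × 831 = 231.8 mol/s; ν_Q = −1, so ξ = 231.8/1 = 231.8 mol/s.
Outlet amounts (n = n₀ + ν ξ):
  Q: 831 − 1(231.8) = 599.2
  M: 0 + 1(231.8) = 231.8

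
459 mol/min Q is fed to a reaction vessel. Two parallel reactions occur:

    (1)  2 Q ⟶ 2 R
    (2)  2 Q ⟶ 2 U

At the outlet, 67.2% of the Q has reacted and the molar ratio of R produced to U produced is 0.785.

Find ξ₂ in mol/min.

Conversion of Q: Q consumed = 0.672 × 459 = 308.4 mol/min = 2ξ₁ + 2ξ₂.
Selectivity: 2ξ₁ / (2ξ₂) = 0.785 → ξ₁ = 0.785 ξ₂.
Substitute: (2·0.785 + 2) ξ₂ = 308.4 → ξ₂ = 86.4 mol/min, ξ₁ = 67.82 mol/min.
Outlet amounts (n = n₀ + Σ ν·ξ):
  Q: 459 − 2(67.82) − 2(86.4) = 150.6
  R: 0 + 2(67.82) = 135.6
  U: 0 + 2(86.4) = 172.8

ξ₂ = 86.4 mol/min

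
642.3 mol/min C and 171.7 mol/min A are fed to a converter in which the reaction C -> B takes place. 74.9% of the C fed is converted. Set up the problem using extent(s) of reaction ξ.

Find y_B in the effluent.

0.591

C reacted = 0.749 × 642.3 = 481.1 mol/min; ν_C = −1, so ξ = 481.1/1 = 481.1 mol/min.
Outlet amounts (n = n₀ + ν ξ):
  C: 642.3 − 1(481.1) = 161.2
  B: 0 + 1(481.1) = 481.1
  A: 171.7 (inert)
Total out = 814 mol/min; y_B = 481.1 / 814 = 0.591.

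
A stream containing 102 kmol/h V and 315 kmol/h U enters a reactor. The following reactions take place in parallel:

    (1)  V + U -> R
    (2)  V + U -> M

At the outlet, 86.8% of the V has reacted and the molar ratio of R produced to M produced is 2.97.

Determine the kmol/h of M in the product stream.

22.3 kmol/h

Conversion of V: V consumed = 0.868 × 102 = 88.54 kmol/h = 1ξ₁ + 1ξ₂.
Selectivity: 1ξ₁ / (1ξ₂) = 2.97 → ξ₁ = 2.97 ξ₂.
Substitute: (1·2.97 + 1) ξ₂ = 88.54 → ξ₂ = 22.3 kmol/h, ξ₁ = 66.23 kmol/h.
Outlet amounts (n = n₀ + Σ ν·ξ):
  V: 102 − 1(66.23) − 1(22.3) = 13.46
  U: 315 − 1(66.23) − 1(22.3) = 226.5
  R: 0 + 1(66.23) = 66.23
  M: 0 + 1(22.3) = 22.3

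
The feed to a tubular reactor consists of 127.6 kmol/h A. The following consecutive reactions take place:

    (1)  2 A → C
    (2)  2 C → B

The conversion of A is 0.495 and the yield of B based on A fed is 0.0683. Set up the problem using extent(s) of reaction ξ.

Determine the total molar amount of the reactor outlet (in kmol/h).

87.3 kmol/h

Conversion of A: A consumed = 2ξ₁ = 0.495 × 127.6 → ξ₁ = 31.58 kmol/h.
Yield of B: 1ξ₂ / 127.6 = 0.0683 → ξ₂ = 8.715 kmol/h.
Outlet amounts (n = n₀ + Σ ν·ξ):
  A: 127.6 − 2(31.58) = 64.44
  C: 0 + 1(31.58) − 2(8.715) = 14.15
  B: 0 + 1(8.715) = 8.715
Total out = 64.44 + 14.15 + 8.715 = 87.3 kmol/h.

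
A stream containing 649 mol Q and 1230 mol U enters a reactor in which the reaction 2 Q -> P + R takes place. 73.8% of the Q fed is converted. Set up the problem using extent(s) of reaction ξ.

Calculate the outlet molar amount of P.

239 mol

Q reacted = 0.738 × 649 = 479 mol; ν_Q = −2, so ξ = 479/2 = 239.5 mol.
Outlet amounts (n = n₀ + ν ξ):
  Q: 649 − 2(239.5) = 170
  P: 0 + 1(239.5) = 239.5
  R: 0 + 1(239.5) = 239.5
  U: 1230 (inert)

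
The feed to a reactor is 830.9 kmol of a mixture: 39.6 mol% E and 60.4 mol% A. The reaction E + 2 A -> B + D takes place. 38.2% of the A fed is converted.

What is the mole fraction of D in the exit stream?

A reacted = 0.382 × 501.9 = 191.7 kmol; ν_A = −2, so ξ = 191.7/2 = 95.86 kmol.
Outlet amounts (n = n₀ + ν ξ):
  E: 329 − 1(95.86) = 233.2
  A: 501.9 − 2(95.86) = 310.2
  B: 0 + 1(95.86) = 95.86
  D: 0 + 1(95.86) = 95.86
Total out = 735 kmol; y_D = 95.86 / 735 = 0.1304.

0.13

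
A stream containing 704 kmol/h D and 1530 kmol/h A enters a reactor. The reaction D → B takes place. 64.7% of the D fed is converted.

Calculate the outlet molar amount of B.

D reacted = 0.647 × 704 = 455.5 kmol/h; ν_D = −1, so ξ = 455.5/1 = 455.5 kmol/h.
Outlet amounts (n = n₀ + ν ξ):
  D: 704 − 1(455.5) = 248.5
  B: 0 + 1(455.5) = 455.5
  A: 1530 (inert)

455 kmol/h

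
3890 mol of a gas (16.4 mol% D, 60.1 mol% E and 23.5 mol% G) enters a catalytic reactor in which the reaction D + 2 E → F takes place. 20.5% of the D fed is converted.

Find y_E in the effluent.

0.572

D reacted = 0.205 × 638 = 130.8 mol; ν_D = −1, so ξ = 130.8/1 = 130.8 mol.
Outlet amounts (n = n₀ + ν ξ):
  D: 638 − 1(130.8) = 507.2
  E: 2338 − 2(130.8) = 2076
  F: 0 + 1(130.8) = 130.8
  G: 914.1 (inert)
Total out = 3628 mol; y_E = 2076 / 3628 = 0.5722.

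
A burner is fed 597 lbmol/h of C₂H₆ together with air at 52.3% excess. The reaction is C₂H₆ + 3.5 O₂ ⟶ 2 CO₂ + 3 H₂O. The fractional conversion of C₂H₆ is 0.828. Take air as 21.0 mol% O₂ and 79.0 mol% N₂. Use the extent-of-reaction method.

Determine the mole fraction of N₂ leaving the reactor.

Stoichiometric O₂ = 3.5 × 597 = 2090 lbmol/h; O₂ fed = 2090 × 1.523 = 3182 lbmol/h.
N₂ fed = 3182 × 79/21 = 11970 lbmol/h.
Fuel reacted = 0.828 × 597 → ξ = 494.3 lbmol/h.
Outlet (n = n₀ + ν ξ):
  C₂H₆: 597 − 1(494.3) = 102.7
  O₂: 3182 − 3.5(494.3) = 1452
  N₂: 11970 (inert)
  CO₂: 0 + 2(494.3) = 988.6
  H₂O: 0 + 3(494.3) = 1483
Total out = 16000 lbmol/h; y_N₂ = 11970 / 16000 = 0.7483.

0.748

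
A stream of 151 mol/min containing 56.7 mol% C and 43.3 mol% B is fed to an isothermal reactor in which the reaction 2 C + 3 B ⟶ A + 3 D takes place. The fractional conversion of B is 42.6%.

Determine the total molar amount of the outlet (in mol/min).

B reacted = 0.426 × 65.38 = 27.85 mol/min; ν_B = −3, so ξ = 27.85/3 = 9.284 mol/min.
Outlet amounts (n = n₀ + ν ξ):
  C: 85.62 − 2(9.284) = 67.05
  B: 65.38 − 3(9.284) = 37.53
  A: 0 + 1(9.284) = 9.284
  D: 0 + 3(9.284) = 27.85
Total out = 67.05 + 37.53 + 9.284 + 27.85 = 141.7 mol/min.

142 mol/min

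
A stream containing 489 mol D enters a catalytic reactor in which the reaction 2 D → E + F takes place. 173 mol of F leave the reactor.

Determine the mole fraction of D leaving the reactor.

0.292

For F: n = n₀ + 1ξ → 173 = 0 + 1ξ, giving ξ = 173 mol.
Outlet amounts (n = n₀ + ν ξ):
  D: 489 − 2(173) = 143
  E: 0 + 1(173) = 173
  F: 0 + 1(173) = 173
Total out = 489 mol; y_D = 143 / 489 = 0.2924.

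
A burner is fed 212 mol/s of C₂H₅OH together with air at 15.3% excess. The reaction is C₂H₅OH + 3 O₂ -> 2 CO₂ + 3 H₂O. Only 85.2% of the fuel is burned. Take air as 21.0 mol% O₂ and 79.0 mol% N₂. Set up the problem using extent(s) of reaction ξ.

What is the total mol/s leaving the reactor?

3880 mol/s

Stoichiometric O₂ = 3 × 212 = 636 mol/s; O₂ fed = 636 × 1.153 = 733.3 mol/s.
N₂ fed = 733.3 × 79/21 = 2759 mol/s.
Fuel reacted = 0.852 × 212 → ξ = 180.6 mol/s.
Outlet (n = n₀ + ν ξ):
  C₂H₅OH: 212 − 1(180.6) = 31.38
  O₂: 733.3 − 3(180.6) = 191.4
  N₂: 2759 (inert)
  CO₂: 0 + 2(180.6) = 361.2
  H₂O: 0 + 3(180.6) = 541.9
Total out = 31.38 + 191.4 + 2759 + 361.2 + 541.9 = 3885 mol/s.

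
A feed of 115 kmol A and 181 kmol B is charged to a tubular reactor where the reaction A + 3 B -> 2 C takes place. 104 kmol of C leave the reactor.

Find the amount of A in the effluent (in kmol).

63 kmol

For C: n = n₀ + 2ξ → 104 = 0 + 2ξ, giving ξ = 52 kmol.
Outlet amounts (n = n₀ + ν ξ):
  A: 115 − 1(52) = 63
  B: 181 − 3(52) = 25
  C: 0 + 2(52) = 104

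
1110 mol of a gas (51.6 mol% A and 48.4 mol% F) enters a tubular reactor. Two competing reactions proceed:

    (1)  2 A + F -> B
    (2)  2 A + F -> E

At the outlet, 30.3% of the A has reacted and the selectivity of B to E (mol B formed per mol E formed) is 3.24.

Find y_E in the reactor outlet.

0.0219

Conversion of A: A consumed = 0.303 × 572.8 = 173.5 mol = 2ξ₁ + 2ξ₂.
Selectivity: 1ξ₁ / (1ξ₂) = 3.24 → ξ₁ = 3.24 ξ₂.
Substitute: (2·3.24 + 2) ξ₂ = 173.5 → ξ₂ = 20.47 mol, ξ₁ = 66.31 mol.
Outlet amounts (n = n₀ + Σ ν·ξ):
  A: 572.8 − 2(66.31) − 2(20.47) = 399.2
  F: 537.2 − 1(66.31) − 1(20.47) = 450.5
  B: 0 + 1(66.31) = 66.31
  E: 0 + 1(20.47) = 20.47
Total out = 936.5 mol; y_E = 20.47 / 936.5 = 0.02185.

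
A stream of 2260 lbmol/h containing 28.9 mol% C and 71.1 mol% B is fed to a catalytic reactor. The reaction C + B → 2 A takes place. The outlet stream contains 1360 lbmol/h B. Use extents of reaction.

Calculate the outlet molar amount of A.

For B: n = n₀ − 1ξ → 1360 = 1607 − 1ξ, giving ξ = 246.9 lbmol/h.
Outlet amounts (n = n₀ + ν ξ):
  C: 653.1 − 1(246.9) = 406.3
  B: 1607 − 1(246.9) = 1360
  A: 0 + 2(246.9) = 493.7

494 lbmol/h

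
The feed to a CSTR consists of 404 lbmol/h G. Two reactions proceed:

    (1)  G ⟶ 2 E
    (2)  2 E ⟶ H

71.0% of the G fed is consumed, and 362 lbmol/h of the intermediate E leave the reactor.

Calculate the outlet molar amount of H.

106 lbmol/h

Conversion of G: G consumed = 1ξ₁ = 0.71 × 404 → ξ₁ = 286.8 lbmol/h.
E balance: n_E = 0 + 2ξ₁ − 2ξ₂ = 362 → ξ₂ = (2·286.8 − 362)/2 = 105.8 lbmol/h.
Outlet amounts (n = n₀ + Σ ν·ξ):
  G: 404 − 1(286.8) = 117.2
  E: 0 + 2(286.8) − 2(105.8) = 362
  H: 0 + 1(105.8) = 105.8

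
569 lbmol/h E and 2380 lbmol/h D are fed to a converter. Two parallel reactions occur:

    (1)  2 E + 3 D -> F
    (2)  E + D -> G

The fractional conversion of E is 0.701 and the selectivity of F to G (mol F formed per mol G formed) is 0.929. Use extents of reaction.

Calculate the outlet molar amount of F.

Conversion of E: E consumed = 0.701 × 569 = 398.9 lbmol/h = 2ξ₁ + 1ξ₂.
Selectivity: 1ξ₁ / (1ξ₂) = 0.929 → ξ₁ = 0.929 ξ₂.
Substitute: (2·0.929 + 1) ξ₂ = 398.9 → ξ₂ = 139.6 lbmol/h, ξ₁ = 129.7 lbmol/h.
Outlet amounts (n = n₀ + Σ ν·ξ):
  E: 569 − 2(129.7) − 1(139.6) = 170.1
  D: 2380 − 3(129.7) − 1(139.6) = 1851
  F: 0 + 1(129.7) = 129.7
  G: 0 + 1(139.6) = 139.6

130 lbmol/h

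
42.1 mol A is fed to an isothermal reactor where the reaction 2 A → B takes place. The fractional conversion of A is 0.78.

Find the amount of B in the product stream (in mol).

A reacted = 0.78 × 42.1 = 32.84 mol; ν_A = −2, so ξ = 32.84/2 = 16.42 mol.
Outlet amounts (n = n₀ + ν ξ):
  A: 42.1 − 2(16.42) = 9.262
  B: 0 + 1(16.42) = 16.42

16.4 mol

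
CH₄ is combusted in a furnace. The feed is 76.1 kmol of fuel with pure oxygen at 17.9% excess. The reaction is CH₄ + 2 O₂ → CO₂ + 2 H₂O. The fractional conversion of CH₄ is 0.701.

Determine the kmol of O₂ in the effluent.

72.8 kmol

Stoichiometric O₂ = 2 × 76.1 = 152.2 kmol; O₂ fed = 152.2 × 1.179 = 179.4 kmol.
Fuel reacted = 0.701 × 76.1 → ξ = 53.35 kmol.
Outlet (n = n₀ + ν ξ):
  CH₄: 76.1 − 1(53.35) = 22.75
  O₂: 179.4 − 2(53.35) = 72.75
  CO₂: 0 + 1(53.35) = 53.35
  H₂O: 0 + 2(53.35) = 106.7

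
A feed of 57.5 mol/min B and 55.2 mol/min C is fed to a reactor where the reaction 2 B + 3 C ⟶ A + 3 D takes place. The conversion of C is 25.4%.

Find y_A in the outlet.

C reacted = 0.254 × 55.2 = 14.02 mol/min; ν_C = −3, so ξ = 14.02/3 = 4.674 mol/min.
Outlet amounts (n = n₀ + ν ξ):
  B: 57.5 − 2(4.674) = 48.15
  C: 55.2 − 3(4.674) = 41.18
  A: 0 + 1(4.674) = 4.674
  D: 0 + 3(4.674) = 14.02
Total out = 108 mol/min; y_A = 4.674 / 108 = 0.04326.

0.0433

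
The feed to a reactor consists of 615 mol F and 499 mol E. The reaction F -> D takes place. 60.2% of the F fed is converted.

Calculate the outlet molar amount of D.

F reacted = 0.602 × 615 = 370.2 mol; ν_F = −1, so ξ = 370.2/1 = 370.2 mol.
Outlet amounts (n = n₀ + ν ξ):
  F: 615 − 1(370.2) = 244.8
  D: 0 + 1(370.2) = 370.2
  E: 499 (inert)

370 mol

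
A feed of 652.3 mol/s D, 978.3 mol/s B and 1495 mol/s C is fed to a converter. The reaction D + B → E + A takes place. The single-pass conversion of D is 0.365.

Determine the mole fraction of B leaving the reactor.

D reacted = 0.365 × 652.3 = 238.1 mol/s; ν_D = −1, so ξ = 238.1/1 = 238.1 mol/s.
Outlet amounts (n = n₀ + ν ξ):
  D: 652.3 − 1(238.1) = 414.2
  B: 978.3 − 1(238.1) = 740.2
  E: 0 + 1(238.1) = 238.1
  A: 0 + 1(238.1) = 238.1
  C: 1495 (inert)
Total out = 3126 mol/s; y_B = 740.2 / 3126 = 0.2368.

0.237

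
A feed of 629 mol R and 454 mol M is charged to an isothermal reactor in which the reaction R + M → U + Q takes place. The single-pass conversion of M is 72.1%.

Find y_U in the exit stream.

0.302

M reacted = 0.721 × 454 = 327.3 mol; ν_M = −1, so ξ = 327.3/1 = 327.3 mol.
Outlet amounts (n = n₀ + ν ξ):
  R: 629 − 1(327.3) = 301.7
  M: 454 − 1(327.3) = 126.7
  U: 0 + 1(327.3) = 327.3
  Q: 0 + 1(327.3) = 327.3
Total out = 1083 mol; y_U = 327.3 / 1083 = 0.3022.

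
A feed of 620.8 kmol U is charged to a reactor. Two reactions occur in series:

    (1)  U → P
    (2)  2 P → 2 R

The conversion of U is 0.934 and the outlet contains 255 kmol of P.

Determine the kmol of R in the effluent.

Conversion of U: U consumed = 1ξ₁ = 0.934 × 620.8 → ξ₁ = 579.8 kmol.
P balance: n_P = 0 + 1ξ₁ − 2ξ₂ = 255 → ξ₂ = (1·579.8 − 255)/2 = 162.4 kmol.
Outlet amounts (n = n₀ + Σ ν·ξ):
  U: 620.8 − 1(579.8) = 40.97
  P: 0 + 1(579.8) − 2(162.4) = 255
  R: 0 + 2(162.4) = 324.8

325 kmol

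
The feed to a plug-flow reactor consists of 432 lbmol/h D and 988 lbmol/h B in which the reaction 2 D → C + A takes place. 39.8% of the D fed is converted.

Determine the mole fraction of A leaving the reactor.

D reacted = 0.398 × 432 = 171.9 lbmol/h; ν_D = −2, so ξ = 171.9/2 = 85.97 lbmol/h.
Outlet amounts (n = n₀ + ν ξ):
  D: 432 − 2(85.97) = 260.1
  C: 0 + 1(85.97) = 85.97
  A: 0 + 1(85.97) = 85.97
  B: 988 (inert)
Total out = 1420 lbmol/h; y_A = 85.97 / 1420 = 0.06054.

0.0605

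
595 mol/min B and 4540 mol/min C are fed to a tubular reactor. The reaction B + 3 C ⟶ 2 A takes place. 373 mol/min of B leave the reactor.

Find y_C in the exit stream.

For B: n = n₀ − 1ξ → 373 = 595 − 1ξ, giving ξ = 222 mol/min.
Outlet amounts (n = n₀ + ν ξ):
  B: 595 − 1(222) = 373
  C: 4540 − 3(222) = 3874
  A: 0 + 2(222) = 444
Total out = 4691 mol/min; y_C = 3874 / 4691 = 0.8258.

0.826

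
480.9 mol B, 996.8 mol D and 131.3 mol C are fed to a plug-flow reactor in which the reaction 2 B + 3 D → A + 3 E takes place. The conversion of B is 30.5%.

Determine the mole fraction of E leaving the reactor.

0.143

B reacted = 0.305 × 480.9 = 146.7 mol; ν_B = −2, so ξ = 146.7/2 = 73.34 mol.
Outlet amounts (n = n₀ + ν ξ):
  B: 480.9 − 2(73.34) = 334.2
  D: 996.8 − 3(73.34) = 776.8
  A: 0 + 1(73.34) = 73.34
  E: 0 + 3(73.34) = 220
  C: 131.3 (inert)
Total out = 1536 mol; y_E = 220 / 1536 = 0.1433.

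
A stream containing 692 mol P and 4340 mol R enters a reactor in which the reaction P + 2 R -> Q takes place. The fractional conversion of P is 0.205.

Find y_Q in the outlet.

0.0299

P reacted = 0.205 × 692 = 141.9 mol; ν_P = −1, so ξ = 141.9/1 = 141.9 mol.
Outlet amounts (n = n₀ + ν ξ):
  P: 692 − 1(141.9) = 550.1
  R: 4340 − 2(141.9) = 4056
  Q: 0 + 1(141.9) = 141.9
Total out = 4748 mol; y_Q = 141.9 / 4748 = 0.02988.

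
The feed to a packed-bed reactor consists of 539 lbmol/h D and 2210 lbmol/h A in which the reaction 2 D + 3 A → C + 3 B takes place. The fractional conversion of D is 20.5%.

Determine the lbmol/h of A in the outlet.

D reacted = 0.205 × 539 = 110.5 lbmol/h; ν_D = −2, so ξ = 110.5/2 = 55.25 lbmol/h.
Outlet amounts (n = n₀ + ν ξ):
  D: 539 − 2(55.25) = 428.5
  A: 2210 − 3(55.25) = 2044
  C: 0 + 1(55.25) = 55.25
  B: 0 + 3(55.25) = 165.7

2040 lbmol/h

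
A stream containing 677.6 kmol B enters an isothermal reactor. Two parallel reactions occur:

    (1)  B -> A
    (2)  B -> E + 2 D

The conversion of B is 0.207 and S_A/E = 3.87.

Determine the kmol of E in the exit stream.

Conversion of B: B consumed = 0.207 × 677.6 = 140.3 kmol = 1ξ₁ + 1ξ₂.
Selectivity: 1ξ₁ / (1ξ₂) = 3.87 → ξ₁ = 3.87 ξ₂.
Substitute: (1·3.87 + 1) ξ₂ = 140.3 → ξ₂ = 28.8 kmol, ξ₁ = 111.5 kmol.
Outlet amounts (n = n₀ + Σ ν·ξ):
  B: 677.6 − 1(111.5) − 1(28.8) = 537.3
  A: 0 + 1(111.5) = 111.5
  E: 0 + 1(28.8) = 28.8
  D: 0 + 2(28.8) = 57.6

28.8 kmol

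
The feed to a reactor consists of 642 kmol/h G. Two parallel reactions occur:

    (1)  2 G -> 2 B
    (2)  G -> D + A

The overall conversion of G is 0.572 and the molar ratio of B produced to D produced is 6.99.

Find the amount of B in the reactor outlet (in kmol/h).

321 kmol/h

Conversion of G: G consumed = 0.572 × 642 = 367.2 kmol/h = 2ξ₁ + 1ξ₂.
Selectivity: 2ξ₁ / (1ξ₂) = 6.99 → ξ₁ = 3.495 ξ₂.
Substitute: (2·3.495 + 1) ξ₂ = 367.2 → ξ₂ = 45.96 kmol/h, ξ₁ = 160.6 kmol/h.
Outlet amounts (n = n₀ + Σ ν·ξ):
  G: 642 − 2(160.6) − 1(45.96) = 274.8
  B: 0 + 2(160.6) = 321.3
  D: 0 + 1(45.96) = 45.96
  A: 0 + 1(45.96) = 45.96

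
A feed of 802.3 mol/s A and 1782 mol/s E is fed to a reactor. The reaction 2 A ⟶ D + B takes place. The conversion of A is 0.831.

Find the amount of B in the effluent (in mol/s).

A reacted = 0.831 × 802.3 = 666.7 mol/s; ν_A = −2, so ξ = 666.7/2 = 333.4 mol/s.
Outlet amounts (n = n₀ + ν ξ):
  A: 802.3 − 2(333.4) = 135.6
  D: 0 + 1(333.4) = 333.4
  B: 0 + 1(333.4) = 333.4
  E: 1782 (inert)

333 mol/s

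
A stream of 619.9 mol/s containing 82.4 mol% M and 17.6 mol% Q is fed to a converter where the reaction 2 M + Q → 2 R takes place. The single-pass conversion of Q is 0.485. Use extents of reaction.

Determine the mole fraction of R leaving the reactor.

0.187

Q reacted = 0.485 × 109.1 = 52.91 mol/s; ν_Q = −1, so ξ = 52.91/1 = 52.91 mol/s.
Outlet amounts (n = n₀ + ν ξ):
  M: 510.8 − 2(52.91) = 405
  Q: 109.1 − 1(52.91) = 56.19
  R: 0 + 2(52.91) = 105.8
Total out = 567 mol/s; y_R = 105.8 / 567 = 0.1867.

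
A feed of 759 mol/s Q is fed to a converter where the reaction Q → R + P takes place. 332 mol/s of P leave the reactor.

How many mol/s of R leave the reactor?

For P: n = n₀ + 1ξ → 332 = 0 + 1ξ, giving ξ = 332 mol/s.
Outlet amounts (n = n₀ + ν ξ):
  Q: 759 − 1(332) = 427
  R: 0 + 1(332) = 332
  P: 0 + 1(332) = 332

332 mol/s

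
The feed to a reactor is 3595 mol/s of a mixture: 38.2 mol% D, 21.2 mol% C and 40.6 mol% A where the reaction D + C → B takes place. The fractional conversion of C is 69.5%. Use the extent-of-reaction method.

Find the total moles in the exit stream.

C reacted = 0.695 × 762.1 = 529.7 mol/s; ν_C = −1, so ξ = 529.7/1 = 529.7 mol/s.
Outlet amounts (n = n₀ + ν ξ):
  D: 1373 − 1(529.7) = 843.6
  C: 762.1 − 1(529.7) = 232.5
  B: 0 + 1(529.7) = 529.7
  A: 1460 (inert)
Total out = 843.6 + 232.5 + 529.7 + 1460 = 3065 mol/s.

3070 mol/s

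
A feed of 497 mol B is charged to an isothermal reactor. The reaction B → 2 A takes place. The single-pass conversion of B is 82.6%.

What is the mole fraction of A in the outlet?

0.905

B reacted = 0.826 × 497 = 410.5 mol; ν_B = −1, so ξ = 410.5/1 = 410.5 mol.
Outlet amounts (n = n₀ + ν ξ):
  B: 497 − 1(410.5) = 86.48
  A: 0 + 2(410.5) = 821
Total out = 907.5 mol; y_A = 821 / 907.5 = 0.9047.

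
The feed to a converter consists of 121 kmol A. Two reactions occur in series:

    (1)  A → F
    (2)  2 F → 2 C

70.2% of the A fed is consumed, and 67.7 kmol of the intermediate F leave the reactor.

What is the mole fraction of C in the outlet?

Conversion of A: A consumed = 1ξ₁ = 0.702 × 121 → ξ₁ = 84.94 kmol.
F balance: n_F = 0 + 1ξ₁ − 2ξ₂ = 67.7 → ξ₂ = (1·84.94 − 67.7)/2 = 8.621 kmol.
Outlet amounts (n = n₀ + Σ ν·ξ):
  A: 121 − 1(84.94) = 36.06
  F: 0 + 1(84.94) − 2(8.621) = 67.7
  C: 0 + 2(8.621) = 17.24
Total out = 121 kmol; y_C = 17.24 / 121 = 0.1425.

0.142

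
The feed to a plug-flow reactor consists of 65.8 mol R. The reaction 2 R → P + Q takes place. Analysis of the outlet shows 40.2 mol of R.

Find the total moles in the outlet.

For R: n = n₀ − 2ξ → 40.2 = 65.8 − 2ξ, giving ξ = 12.8 mol.
Outlet amounts (n = n₀ + ν ξ):
  R: 65.8 − 2(12.8) = 40.2
  P: 0 + 1(12.8) = 12.8
  Q: 0 + 1(12.8) = 12.8
Total out = 40.2 + 12.8 + 12.8 = 65.8 mol.

65.8 mol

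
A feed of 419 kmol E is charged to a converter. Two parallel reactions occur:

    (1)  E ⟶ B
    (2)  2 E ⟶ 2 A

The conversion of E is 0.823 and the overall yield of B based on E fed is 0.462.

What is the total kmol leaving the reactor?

Yield of B: 1ξ₁ / 419 = 0.462 → ξ₁ = 193.6 kmol.
Conversion of E: 1ξ₁ + 2ξ₂ = 0.823 × 419 = 344.8 → ξ₂ = 75.63 kmol.
Outlet amounts (n = n₀ + Σ ν·ξ):
  E: 419 − 1(193.6) − 2(75.63) = 74.16
  B: 0 + 1(193.6) = 193.6
  A: 0 + 2(75.63) = 151.3
Total out = 74.16 + 193.6 + 151.3 = 419 kmol.

419 kmol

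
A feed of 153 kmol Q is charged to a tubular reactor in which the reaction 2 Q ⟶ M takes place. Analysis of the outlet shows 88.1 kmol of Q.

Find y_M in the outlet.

0.269

For Q: n = n₀ − 2ξ → 88.1 = 153 − 2ξ, giving ξ = 32.45 kmol.
Outlet amounts (n = n₀ + ν ξ):
  Q: 153 − 2(32.45) = 88.1
  M: 0 + 1(32.45) = 32.45
Total out = 120.5 kmol; y_M = 32.45 / 120.5 = 0.2692.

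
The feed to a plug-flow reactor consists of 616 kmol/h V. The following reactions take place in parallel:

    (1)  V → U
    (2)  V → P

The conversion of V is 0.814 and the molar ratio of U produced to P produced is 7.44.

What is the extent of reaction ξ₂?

ξ₂ = 59.4 kmol/h

Conversion of V: V consumed = 0.814 × 616 = 501.4 kmol/h = 1ξ₁ + 1ξ₂.
Selectivity: 1ξ₁ / (1ξ₂) = 7.44 → ξ₁ = 7.44 ξ₂.
Substitute: (1·7.44 + 1) ξ₂ = 501.4 → ξ₂ = 59.41 kmol/h, ξ₁ = 442 kmol/h.
Outlet amounts (n = n₀ + Σ ν·ξ):
  V: 616 − 1(442) − 1(59.41) = 114.6
  U: 0 + 1(442) = 442
  P: 0 + 1(59.41) = 59.41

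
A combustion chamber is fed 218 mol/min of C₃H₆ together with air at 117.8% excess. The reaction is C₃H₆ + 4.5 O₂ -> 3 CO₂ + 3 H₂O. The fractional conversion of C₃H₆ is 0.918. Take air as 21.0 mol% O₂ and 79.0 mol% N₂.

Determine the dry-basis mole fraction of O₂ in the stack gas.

0.125

Stoichiometric O₂ = 4.5 × 218 = 981 mol/min; O₂ fed = 981 × 2.178 = 2137 mol/min.
N₂ fed = 2137 × 79/21 = 8038 mol/min.
Fuel reacted = 0.918 × 218 → ξ = 200.1 mol/min.
Outlet (n = n₀ + ν ξ):
  C₃H₆: 218 − 1(200.1) = 17.88
  O₂: 2137 − 4.5(200.1) = 1236
  N₂: 8038 (inert)
  CO₂: 0 + 3(200.1) = 600.4
  H₂O: 0 + 3(200.1) = 600.4
Dry total = 9892 mol/min; y_O₂ (dry) = 1236 / 9892 = 0.125.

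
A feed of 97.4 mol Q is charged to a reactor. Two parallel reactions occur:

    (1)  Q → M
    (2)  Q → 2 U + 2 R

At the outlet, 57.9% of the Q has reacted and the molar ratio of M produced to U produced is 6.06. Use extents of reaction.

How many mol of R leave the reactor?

8.6 mol

Conversion of Q: Q consumed = 0.579 × 97.4 = 56.39 mol = 1ξ₁ + 1ξ₂.
Selectivity: 1ξ₁ / (2ξ₂) = 6.06 → ξ₁ = 12.12 ξ₂.
Substitute: (1·12.12 + 1) ξ₂ = 56.39 → ξ₂ = 4.298 mol, ξ₁ = 52.1 mol.
Outlet amounts (n = n₀ + Σ ν·ξ):
  Q: 97.4 − 1(52.1) − 1(4.298) = 41.01
  M: 0 + 1(52.1) = 52.1
  U: 0 + 2(4.298) = 8.597
  R: 0 + 2(4.298) = 8.597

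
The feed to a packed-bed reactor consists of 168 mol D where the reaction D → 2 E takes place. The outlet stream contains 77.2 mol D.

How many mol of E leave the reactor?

182 mol

For D: n = n₀ − 1ξ → 77.2 = 168 − 1ξ, giving ξ = 90.8 mol.
Outlet amounts (n = n₀ + ν ξ):
  D: 168 − 1(90.8) = 77.2
  E: 0 + 2(90.8) = 181.6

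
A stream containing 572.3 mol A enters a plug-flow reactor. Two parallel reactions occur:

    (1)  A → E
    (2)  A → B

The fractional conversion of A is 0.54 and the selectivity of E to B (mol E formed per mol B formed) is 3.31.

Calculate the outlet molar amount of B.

71.7 mol

Conversion of A: A consumed = 0.54 × 572.3 = 309 mol = 1ξ₁ + 1ξ₂.
Selectivity: 1ξ₁ / (1ξ₂) = 3.31 → ξ₁ = 3.31 ξ₂.
Substitute: (1·3.31 + 1) ξ₂ = 309 → ξ₂ = 71.7 mol, ξ₁ = 237.3 mol.
Outlet amounts (n = n₀ + Σ ν·ξ):
  A: 572.3 − 1(237.3) − 1(71.7) = 263.3
  E: 0 + 1(237.3) = 237.3
  B: 0 + 1(71.7) = 71.7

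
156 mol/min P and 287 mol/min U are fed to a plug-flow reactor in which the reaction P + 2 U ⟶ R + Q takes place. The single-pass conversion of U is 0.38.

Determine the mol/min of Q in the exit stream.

54.5 mol/min

U reacted = 0.38 × 287 = 109.1 mol/min; ν_U = −2, so ξ = 109.1/2 = 54.53 mol/min.
Outlet amounts (n = n₀ + ν ξ):
  P: 156 − 1(54.53) = 101.5
  U: 287 − 2(54.53) = 177.9
  R: 0 + 1(54.53) = 54.53
  Q: 0 + 1(54.53) = 54.53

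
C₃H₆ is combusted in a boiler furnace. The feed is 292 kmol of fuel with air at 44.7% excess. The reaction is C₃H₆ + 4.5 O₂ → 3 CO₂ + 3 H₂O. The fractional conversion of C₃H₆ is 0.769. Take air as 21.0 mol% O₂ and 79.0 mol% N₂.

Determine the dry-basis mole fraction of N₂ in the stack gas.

0.814

Stoichiometric O₂ = 4.5 × 292 = 1314 kmol; O₂ fed = 1314 × 1.447 = 1901 kmol.
N₂ fed = 1901 × 79/21 = 7153 kmol.
Fuel reacted = 0.769 × 292 → ξ = 224.5 kmol.
Outlet (n = n₀ + ν ξ):
  C₃H₆: 292 − 1(224.5) = 67.45
  O₂: 1901 − 4.5(224.5) = 890.9
  N₂: 7153 (inert)
  CO₂: 0 + 3(224.5) = 673.6
  H₂O: 0 + 3(224.5) = 673.6
Dry total = 8785 kmol; y_N₂ (dry) = 7153 / 8785 = 0.8142.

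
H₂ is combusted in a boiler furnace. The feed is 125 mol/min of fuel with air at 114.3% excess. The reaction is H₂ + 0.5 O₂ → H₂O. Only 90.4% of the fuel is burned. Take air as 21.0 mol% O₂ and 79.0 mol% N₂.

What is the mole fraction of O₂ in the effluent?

Stoichiometric O₂ = 0.5 × 125 = 62.5 mol/min; O₂ fed = 62.5 × 2.143 = 133.9 mol/min.
N₂ fed = 133.9 × 79/21 = 503.9 mol/min.
Fuel reacted = 0.904 × 125 → ξ = 113 mol/min.
Outlet (n = n₀ + ν ξ):
  H₂: 125 − 1(113) = 12
  O₂: 133.9 − 0.5(113) = 77.44
  N₂: 503.9 (inert)
  H₂O: 0 + 1(113) = 113
Total out = 706.3 mol/min; y_O₂ = 77.44 / 706.3 = 0.1096.

0.11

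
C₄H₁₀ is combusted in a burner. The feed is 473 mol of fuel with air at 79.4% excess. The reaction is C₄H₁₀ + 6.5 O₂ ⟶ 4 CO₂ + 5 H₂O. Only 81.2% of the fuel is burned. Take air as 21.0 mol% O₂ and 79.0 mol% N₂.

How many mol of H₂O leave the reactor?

1920 mol

Stoichiometric O₂ = 6.5 × 473 = 3074 mol; O₂ fed = 3074 × 1.794 = 5516 mol.
N₂ fed = 5516 × 79/21 = 20750 mol.
Fuel reacted = 0.812 × 473 → ξ = 384.1 mol.
Outlet (n = n₀ + ν ξ):
  C₄H₁₀: 473 − 1(384.1) = 88.92
  O₂: 5516 − 6.5(384.1) = 3019
  N₂: 20750 (inert)
  CO₂: 0 + 4(384.1) = 1536
  H₂O: 0 + 5(384.1) = 1920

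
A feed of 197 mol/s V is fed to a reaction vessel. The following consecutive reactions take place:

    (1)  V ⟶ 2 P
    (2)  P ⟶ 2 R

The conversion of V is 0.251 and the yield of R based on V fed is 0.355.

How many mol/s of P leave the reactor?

63.9 mol/s

Conversion of V: V consumed = 1ξ₁ = 0.251 × 197 → ξ₁ = 49.45 mol/s.
Yield of R: 2ξ₂ / 197 = 0.355 → ξ₂ = 34.97 mol/s.
Outlet amounts (n = n₀ + Σ ν·ξ):
  V: 197 − 1(49.45) = 147.6
  P: 0 + 2(49.45) − 1(34.97) = 63.93
  R: 0 + 2(34.97) = 69.94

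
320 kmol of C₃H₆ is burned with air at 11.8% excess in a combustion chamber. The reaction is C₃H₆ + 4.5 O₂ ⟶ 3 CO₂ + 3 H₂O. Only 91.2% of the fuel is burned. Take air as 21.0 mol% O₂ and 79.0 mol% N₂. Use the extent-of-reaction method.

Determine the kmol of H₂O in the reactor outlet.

Stoichiometric O₂ = 4.5 × 320 = 1440 kmol; O₂ fed = 1440 × 1.118 = 1610 kmol.
N₂ fed = 1610 × 79/21 = 6056 kmol.
Fuel reacted = 0.912 × 320 → ξ = 291.8 kmol.
Outlet (n = n₀ + ν ξ):
  C₃H₆: 320 − 1(291.8) = 28.16
  O₂: 1610 − 4.5(291.8) = 296.6
  N₂: 6056 (inert)
  CO₂: 0 + 3(291.8) = 875.5
  H₂O: 0 + 3(291.8) = 875.5

876 kmol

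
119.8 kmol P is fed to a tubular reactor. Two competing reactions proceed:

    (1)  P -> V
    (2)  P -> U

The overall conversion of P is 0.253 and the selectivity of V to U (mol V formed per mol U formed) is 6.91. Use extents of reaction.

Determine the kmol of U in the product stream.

3.83 kmol

Conversion of P: P consumed = 0.253 × 119.8 = 30.31 kmol = 1ξ₁ + 1ξ₂.
Selectivity: 1ξ₁ / (1ξ₂) = 6.91 → ξ₁ = 6.91 ξ₂.
Substitute: (1·6.91 + 1) ξ₂ = 30.31 → ξ₂ = 3.832 kmol, ξ₁ = 26.48 kmol.
Outlet amounts (n = n₀ + Σ ν·ξ):
  P: 119.8 − 1(26.48) − 1(3.832) = 89.49
  V: 0 + 1(26.48) = 26.48
  U: 0 + 1(3.832) = 3.832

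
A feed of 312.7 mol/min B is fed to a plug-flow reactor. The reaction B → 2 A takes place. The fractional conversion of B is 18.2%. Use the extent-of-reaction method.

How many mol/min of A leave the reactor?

B reacted = 0.182 × 312.7 = 56.91 mol/min; ν_B = −1, so ξ = 56.91/1 = 56.91 mol/min.
Outlet amounts (n = n₀ + ν ξ):
  B: 312.7 − 1(56.91) = 255.8
  A: 0 + 2(56.91) = 113.8

114 mol/min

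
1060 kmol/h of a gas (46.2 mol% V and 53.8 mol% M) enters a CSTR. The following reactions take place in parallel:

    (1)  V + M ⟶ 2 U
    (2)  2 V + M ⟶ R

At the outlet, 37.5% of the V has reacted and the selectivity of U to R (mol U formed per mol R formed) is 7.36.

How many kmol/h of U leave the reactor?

Conversion of V: V consumed = 0.375 × 489.7 = 183.6 kmol/h = 1ξ₁ + 2ξ₂.
Selectivity: 2ξ₁ / (1ξ₂) = 7.36 → ξ₁ = 3.68 ξ₂.
Substitute: (1·3.68 + 2) ξ₂ = 183.6 → ξ₂ = 32.33 kmol/h, ξ₁ = 119 kmol/h.
Outlet amounts (n = n₀ + Σ ν·ξ):
  V: 489.7 − 1(119) − 2(32.33) = 306.1
  M: 570.3 − 1(119) − 1(32.33) = 419
  U: 0 + 2(119) = 238
  R: 0 + 1(32.33) = 32.33

238 kmol/h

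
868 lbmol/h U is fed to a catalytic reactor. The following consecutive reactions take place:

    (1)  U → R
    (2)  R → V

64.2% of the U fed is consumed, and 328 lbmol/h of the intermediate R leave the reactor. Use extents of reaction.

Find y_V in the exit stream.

Conversion of U: U consumed = 1ξ₁ = 0.642 × 868 → ξ₁ = 557.3 lbmol/h.
R balance: n_R = 0 + 1ξ₁ − 1ξ₂ = 328 → ξ₂ = (1·557.3 − 328)/1 = 229.3 lbmol/h.
Outlet amounts (n = n₀ + Σ ν·ξ):
  U: 868 − 1(557.3) = 310.7
  R: 0 + 1(557.3) − 1(229.3) = 328
  V: 0 + 1(229.3) = 229.3
Total out = 868 lbmol/h; y_V = 229.3 / 868 = 0.2641.

0.264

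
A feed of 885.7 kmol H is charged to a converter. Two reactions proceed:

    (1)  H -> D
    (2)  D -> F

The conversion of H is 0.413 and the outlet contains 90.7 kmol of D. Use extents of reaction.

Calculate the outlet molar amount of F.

275 kmol

Conversion of H: H consumed = 1ξ₁ = 0.413 × 885.7 → ξ₁ = 365.8 kmol.
D balance: n_D = 0 + 1ξ₁ − 1ξ₂ = 90.7 → ξ₂ = (1·365.8 − 90.7)/1 = 275.1 kmol.
Outlet amounts (n = n₀ + Σ ν·ξ):
  H: 885.7 − 1(365.8) = 519.9
  D: 0 + 1(365.8) − 1(275.1) = 90.7
  F: 0 + 1(275.1) = 275.1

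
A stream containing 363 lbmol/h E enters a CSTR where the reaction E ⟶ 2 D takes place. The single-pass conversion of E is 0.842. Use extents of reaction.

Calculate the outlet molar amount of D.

E reacted = 0.842 × 363 = 305.6 lbmol/h; ν_E = −1, so ξ = 305.6/1 = 305.6 lbmol/h.
Outlet amounts (n = n₀ + ν ξ):
  E: 363 − 1(305.6) = 57.35
  D: 0 + 2(305.6) = 611.3

611 lbmol/h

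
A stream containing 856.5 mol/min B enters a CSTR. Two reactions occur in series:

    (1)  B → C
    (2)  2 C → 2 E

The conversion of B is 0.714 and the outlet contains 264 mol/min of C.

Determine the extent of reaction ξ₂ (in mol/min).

ξ₂ = 174 mol/min

Conversion of B: B consumed = 1ξ₁ = 0.714 × 856.5 → ξ₁ = 611.5 mol/min.
C balance: n_C = 0 + 1ξ₁ − 2ξ₂ = 264 → ξ₂ = (1·611.5 − 264)/2 = 173.8 mol/min.
Outlet amounts (n = n₀ + Σ ν·ξ):
  B: 856.5 − 1(611.5) = 245
  C: 0 + 1(611.5) − 2(173.8) = 264
  E: 0 + 2(173.8) = 347.5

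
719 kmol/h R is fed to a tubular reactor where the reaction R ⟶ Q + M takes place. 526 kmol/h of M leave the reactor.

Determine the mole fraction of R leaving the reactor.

For M: n = n₀ + 1ξ → 526 = 0 + 1ξ, giving ξ = 526 kmol/h.
Outlet amounts (n = n₀ + ν ξ):
  R: 719 − 1(526) = 193
  Q: 0 + 1(526) = 526
  M: 0 + 1(526) = 526
Total out = 1245 kmol/h; y_R = 193 / 1245 = 0.155.

0.155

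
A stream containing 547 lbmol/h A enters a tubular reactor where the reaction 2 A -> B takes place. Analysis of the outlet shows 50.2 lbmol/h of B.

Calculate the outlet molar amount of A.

For B: n = n₀ + 1ξ → 50.2 = 0 + 1ξ, giving ξ = 50.2 lbmol/h.
Outlet amounts (n = n₀ + ν ξ):
  A: 547 − 2(50.2) = 446.6
  B: 0 + 1(50.2) = 50.2

447 lbmol/h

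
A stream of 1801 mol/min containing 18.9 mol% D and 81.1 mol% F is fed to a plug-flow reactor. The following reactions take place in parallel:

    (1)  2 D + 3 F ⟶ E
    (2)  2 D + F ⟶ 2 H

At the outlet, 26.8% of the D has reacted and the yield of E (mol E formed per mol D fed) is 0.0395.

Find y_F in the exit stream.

Yield of E: 1ξ₁ / 340.4 = 0.0395 → ξ₁ = 13.45 mol/min.
Conversion of D: 2ξ₁ + 2ξ₂ = 0.268 × 340.4 = 91.22 → ξ₂ = 32.17 mol/min.
Outlet amounts (n = n₀ + Σ ν·ξ):
  D: 340.4 − 2(13.45) − 2(32.17) = 249.2
  F: 1461 − 3(13.45) − 1(32.17) = 1388
  E: 0 + 1(13.45) = 13.45
  H: 0 + 2(32.17) = 64.33
Total out = 1715 mol/min; y_F = 1388 / 1715 = 0.8094.

0.809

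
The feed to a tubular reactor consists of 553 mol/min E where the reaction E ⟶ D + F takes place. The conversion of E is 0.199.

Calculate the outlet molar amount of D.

E reacted = 0.199 × 553 = 110 mol/min; ν_E = −1, so ξ = 110/1 = 110 mol/min.
Outlet amounts (n = n₀ + ν ξ):
  E: 553 − 1(110) = 443
  D: 0 + 1(110) = 110
  F: 0 + 1(110) = 110

110 mol/min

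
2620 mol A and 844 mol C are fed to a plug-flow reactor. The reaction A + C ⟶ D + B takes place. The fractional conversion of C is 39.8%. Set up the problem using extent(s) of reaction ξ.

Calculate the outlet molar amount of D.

C reacted = 0.398 × 844 = 335.9 mol; ν_C = −1, so ξ = 335.9/1 = 335.9 mol.
Outlet amounts (n = n₀ + ν ξ):
  A: 2620 − 1(335.9) = 2284
  C: 844 − 1(335.9) = 508.1
  D: 0 + 1(335.9) = 335.9
  B: 0 + 1(335.9) = 335.9

336 mol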